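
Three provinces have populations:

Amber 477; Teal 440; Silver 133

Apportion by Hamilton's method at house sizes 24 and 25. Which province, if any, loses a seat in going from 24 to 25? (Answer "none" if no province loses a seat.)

At 24 seats: Amber 11, Teal 10, Silver 3.
At 25 seats: Amber 11, Teal 11, Silver 3.
No province's allocation decreased.

none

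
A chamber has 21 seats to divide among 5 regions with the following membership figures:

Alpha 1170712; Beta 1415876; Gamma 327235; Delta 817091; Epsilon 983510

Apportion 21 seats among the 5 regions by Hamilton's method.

Alpha 5, Beta 6, Gamma 2, Delta 4, Epsilon 4

The standard divisor is 4714424/21 ≈ 224496.381.
Standard quotas: Alpha 5.2148, Beta 6.3069, Gamma 1.4576, Delta 3.6397, Epsilon 4.3810.
Lower quotas: Alpha 5, Beta 6, Gamma 1, Delta 3, Epsilon 4 (sum 19, leaving 2 seats).
Remainders in descending order: Delta 0.6397, Gamma 0.4576, Epsilon 0.3810, Beta 0.3069, Alpha 0.2148.
The surplus seats go to Delta, Gamma.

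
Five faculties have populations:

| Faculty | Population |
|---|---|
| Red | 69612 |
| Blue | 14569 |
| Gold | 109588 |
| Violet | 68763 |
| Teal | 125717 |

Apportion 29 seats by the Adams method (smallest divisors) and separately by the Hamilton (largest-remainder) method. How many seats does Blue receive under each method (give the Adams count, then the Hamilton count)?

Adams: Red 5, Blue 2, Gold 8, Violet 5, Teal 9.
Hamilton: Red 5, Blue 1, Gold 8, Violet 5, Teal 10.
Blue gets 2 under Adams and 1 under Hamilton.

2 and 1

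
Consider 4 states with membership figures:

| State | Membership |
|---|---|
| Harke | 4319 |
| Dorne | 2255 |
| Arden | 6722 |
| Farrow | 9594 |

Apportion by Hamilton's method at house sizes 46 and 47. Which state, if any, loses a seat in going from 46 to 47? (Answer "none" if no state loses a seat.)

At 46 seats: Harke 9, Dorne 5, Arden 13, Farrow 19.
At 47 seats: Harke 9, Dorne 4, Arden 14, Farrow 20.
Dorne drops from 5 to 4.

Dorne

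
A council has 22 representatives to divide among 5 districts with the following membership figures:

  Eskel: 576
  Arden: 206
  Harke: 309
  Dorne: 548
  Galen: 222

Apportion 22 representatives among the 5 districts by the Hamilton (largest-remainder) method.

Eskel 7, Arden 2, Harke 4, Dorne 6, Galen 3

Total 1861; standard divisor 1861/22 ≈ 84.591.
Standard quotas: Eskel 6.809, Arden 2.435, Harke 3.653, Dorne 6.478, Galen 2.624.
Lower quotas: Eskel 6, Arden 2, Harke 3, Dorne 6, Galen 2 (sum 19, leaving 3 seats).
Remainders in descending order: Eskel 0.809, Harke 0.653, Galen 0.624, Dorne 0.478, Arden 0.435.
The surplus seats go to Eskel, Harke, Galen.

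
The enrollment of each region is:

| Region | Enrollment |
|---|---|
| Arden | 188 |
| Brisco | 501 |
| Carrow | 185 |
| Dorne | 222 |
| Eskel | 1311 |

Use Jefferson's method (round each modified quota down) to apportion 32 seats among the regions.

Arden=2, Brisco=7, Carrow=2, Dorne=3, Eskel=18

Standard divisor 2407/32 ≈ 75.219; standard quotas: Arden 2.499, Brisco 6.661, Carrow 2.459, Dorne 2.951, Eskel 17.429.
Rounding down gives 2, 6, 2, 2, 17 = 29 seats, so the divisor must be adjusted.
With modified divisor 70: modified quotas Arden 2.686, Brisco 7.157, Carrow 2.643, Dorne 3.171, Eskel 18.729.
Rounding down: Arden 2, Brisco 7, Carrow 2, Dorne 3, Eskel 18 (total 32).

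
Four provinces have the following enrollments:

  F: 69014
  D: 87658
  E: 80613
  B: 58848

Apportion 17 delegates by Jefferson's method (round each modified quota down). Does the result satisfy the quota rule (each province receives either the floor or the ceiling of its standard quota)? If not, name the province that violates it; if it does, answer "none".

none

Standard quotas: F 3.962, D 5.032, E 4.628, B 3.378.
Jefferson allocation: F 4, D 5, E 5, B 3.
Every allocation lies between the lower and upper quota.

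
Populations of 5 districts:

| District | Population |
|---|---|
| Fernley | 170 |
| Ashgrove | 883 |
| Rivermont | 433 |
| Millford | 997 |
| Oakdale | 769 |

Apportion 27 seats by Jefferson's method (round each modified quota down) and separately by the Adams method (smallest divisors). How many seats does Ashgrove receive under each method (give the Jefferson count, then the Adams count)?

Jefferson: Fernley 1, Ashgrove 8, Rivermont 3, Millford 9, Oakdale 6.
Adams: Fernley 2, Ashgrove 7, Rivermont 4, Millford 8, Oakdale 6.
Ashgrove gets 8 under Jefferson and 7 under Adams.

8 and 7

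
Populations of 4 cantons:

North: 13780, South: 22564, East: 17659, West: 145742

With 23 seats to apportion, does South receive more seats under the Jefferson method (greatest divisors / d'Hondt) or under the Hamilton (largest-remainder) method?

Hamilton

Jefferson: North 1, South 2, East 2, West 18.
Hamilton: North 1, South 3, East 2, West 17.
South gets 2 under Jefferson and 3 under Hamilton.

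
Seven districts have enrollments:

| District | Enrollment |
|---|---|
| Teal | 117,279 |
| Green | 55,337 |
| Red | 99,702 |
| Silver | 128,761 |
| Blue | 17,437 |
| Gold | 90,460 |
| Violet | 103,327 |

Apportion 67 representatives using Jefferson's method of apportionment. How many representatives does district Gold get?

10

Standard divisor 612303/67 ≈ 9138.851; standard quotas: Teal 12.833, Green 6.055, Red 10.910, Silver 14.089, Blue 1.908, Gold 9.898, Violet 11.306.
Rounding down gives 12, 6, 10, 14, 1, 9, 11 = 63 seats, so the divisor must be adjusted.
With modified divisor 8632.17: modified quotas Teal 13.586, Green 6.411, Red 11.550, Silver 14.916, Blue 2.020, Gold 10.479, Violet 11.970.
Rounding down: Teal 13, Green 6, Red 11, Silver 14, Blue 2, Gold 10, Violet 11 (total 67).
Gold receives 10.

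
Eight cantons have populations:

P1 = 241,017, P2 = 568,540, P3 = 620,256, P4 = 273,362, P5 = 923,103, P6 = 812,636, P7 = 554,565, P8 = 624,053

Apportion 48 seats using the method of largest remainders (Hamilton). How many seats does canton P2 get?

The standard divisor is 4617532/48 ≈ 96198.583.
Standard quotas: P1 2.5054, P2 5.9101, P3 6.4477, P4 2.8416, P5 9.5958, P6 8.4475, P7 5.7648, P8 6.4871.
Lower quotas: P1 2, P2 5, P3 6, P4 2, P5 9, P6 8, P7 5, P8 6 (sum 43, leaving 5 seats).
Remainders in descending order: P2 0.9101, P4 0.8416, P7 0.7648, P5 0.5958, P1 0.5054, P8 0.4871, P3 0.4477, P6 0.4475.
Largest remainders: P2, P4, P7, P5, P1 receive the extra seats.
P2 receives 6.

6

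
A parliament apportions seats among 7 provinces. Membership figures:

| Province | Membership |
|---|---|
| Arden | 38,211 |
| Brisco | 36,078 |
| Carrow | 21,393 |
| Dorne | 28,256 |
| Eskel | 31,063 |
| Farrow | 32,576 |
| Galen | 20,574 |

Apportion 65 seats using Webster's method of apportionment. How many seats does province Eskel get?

Standard divisor 208151/65 ≈ 3202.323; standard quotas: Arden 11.932, Brisco 11.266, Carrow 6.680, Dorne 8.824, Eskel 9.700, Farrow 10.173, Galen 6.425.
Rounding to the nearest integer gives Arden 12, Brisco 11, Carrow 7, Dorne 9, Eskel 10, Farrow 10, Galen 6 — total 65, matching the house size, so no adjustment is needed.
Eskel receives 10.

10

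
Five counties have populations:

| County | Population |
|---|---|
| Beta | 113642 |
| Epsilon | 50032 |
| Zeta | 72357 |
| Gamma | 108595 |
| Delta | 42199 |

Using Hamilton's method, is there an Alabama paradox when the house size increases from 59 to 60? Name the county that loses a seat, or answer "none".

none

At 59 seats: Beta 17, Epsilon 8, Zeta 11, Gamma 17, Delta 6.
At 60 seats: Beta 18, Epsilon 8, Zeta 11, Gamma 17, Delta 6.
No county's allocation decreased.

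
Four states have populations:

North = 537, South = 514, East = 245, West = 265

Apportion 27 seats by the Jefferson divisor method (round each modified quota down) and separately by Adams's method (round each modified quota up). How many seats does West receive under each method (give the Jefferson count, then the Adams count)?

Jefferson: North 10, South 9, East 4, West 4.
Adams: North 9, South 9, East 4, West 5.
West gets 4 under Jefferson and 5 under Adams.

4 and 5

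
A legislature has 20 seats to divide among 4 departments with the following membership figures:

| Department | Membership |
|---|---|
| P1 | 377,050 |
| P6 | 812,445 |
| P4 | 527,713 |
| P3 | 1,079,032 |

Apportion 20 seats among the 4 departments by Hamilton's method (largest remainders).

P1=2, P6=6, P4=4, P3=8

The standard divisor is 2796240/20 = 139812.
Standard quotas: P1 2.6968, P6 5.8110, P4 3.7744, P3 7.7177.
Lower quotas: P1 2, P6 5, P4 3, P3 7 (sum 17, leaving 3 seats).
Remainders in descending order: P6 0.8110, P4 0.7744, P3 0.7177, P1 0.6968.
The surplus seats go to P6, P4, P3.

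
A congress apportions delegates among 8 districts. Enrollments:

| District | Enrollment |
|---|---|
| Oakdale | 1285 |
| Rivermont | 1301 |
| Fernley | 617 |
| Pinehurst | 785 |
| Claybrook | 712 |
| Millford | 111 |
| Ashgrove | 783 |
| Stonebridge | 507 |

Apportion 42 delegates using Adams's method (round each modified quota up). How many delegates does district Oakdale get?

Standard divisor 6101/42 ≈ 145.262; standard quotas: Oakdale 8.846, Rivermont 8.956, Fernley 4.248, Pinehurst 5.404, Claybrook 4.901, Millford 0.764, Ashgrove 5.390, Stonebridge 3.490.
Rounding up gives 9, 9, 5, 6, 5, 1, 6, 4 = 45 seats, so the divisor must be adjusted.
With modified divisor 160: modified quotas Oakdale 8.031, Rivermont 8.131, Fernley 3.856, Pinehurst 4.906, Claybrook 4.450, Millford 0.694, Ashgrove 4.894, Stonebridge 3.169.
Rounding up: Oakdale 9, Rivermont 9, Fernley 4, Pinehurst 5, Claybrook 5, Millford 1, Ashgrove 5, Stonebridge 4 (total 42).
Oakdale receives 9.

9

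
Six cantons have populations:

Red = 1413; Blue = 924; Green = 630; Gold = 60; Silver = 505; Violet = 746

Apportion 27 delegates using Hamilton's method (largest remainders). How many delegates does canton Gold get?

0

Standard divisor: 4278 ÷ 27 ≈ 158.444.
Standard quotas: Red 8.918, Blue 5.832, Green 3.976, Gold 0.379, Silver 3.187, Violet 4.708.
Lower quotas: Red 8, Blue 5, Green 3, Gold 0, Silver 3, Violet 4 (sum 23, leaving 4 seats).
Remainders in descending order: Green 0.976, Red 0.918, Blue 0.832, Violet 0.708, Gold 0.379, Silver 0.187.
The surplus seats go to Green, Red, Blue, Violet.
Gold receives 0.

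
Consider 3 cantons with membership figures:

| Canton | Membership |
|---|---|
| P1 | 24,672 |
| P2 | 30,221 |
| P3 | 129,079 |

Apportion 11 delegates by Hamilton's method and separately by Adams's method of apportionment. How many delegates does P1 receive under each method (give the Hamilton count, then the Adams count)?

1 and 2

Hamilton: P1 1, P2 2, P3 8.
Adams: P1 2, P2 2, P3 7.
P1 gets 1 under Hamilton and 2 under Adams.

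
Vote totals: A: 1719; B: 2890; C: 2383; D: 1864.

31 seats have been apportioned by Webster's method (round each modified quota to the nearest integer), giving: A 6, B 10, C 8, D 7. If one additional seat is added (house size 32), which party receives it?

Priority for the next seat is population ÷ (current seats + 0.5).
Priorities: A 264.462, B 275.238, C 280.353, D 248.533.
Highest priority: C.

C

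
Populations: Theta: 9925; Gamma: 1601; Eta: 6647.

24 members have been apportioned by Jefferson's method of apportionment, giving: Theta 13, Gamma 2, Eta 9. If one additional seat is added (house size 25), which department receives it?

Priority for the next seat is population ÷ (current seats + 1).
Priorities: Theta 708.929, Gamma 533.667, Eta 664.700.
Highest priority: Theta.

Theta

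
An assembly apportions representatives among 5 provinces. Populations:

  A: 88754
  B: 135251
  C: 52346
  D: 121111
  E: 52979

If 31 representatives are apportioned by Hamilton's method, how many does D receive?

The standard divisor is 450441/31 ≈ 14530.355.
Standard quotas: A 6.1082, B 9.3082, C 3.6025, D 8.3350, E 3.6461.
Lower quotas: A 6, B 9, C 3, D 8, E 3 (sum 29, leaving 2 seats).
Remainders in descending order: E 0.6461, C 0.6025, D 0.3350, B 0.3082, A 0.1082.
Largest remainders: E, C receive the extra seats.
D receives 8.

8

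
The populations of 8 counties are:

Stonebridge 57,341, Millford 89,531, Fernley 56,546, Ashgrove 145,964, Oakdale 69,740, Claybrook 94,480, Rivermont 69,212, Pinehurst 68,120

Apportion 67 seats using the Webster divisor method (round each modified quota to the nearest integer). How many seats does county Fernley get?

6

Standard divisor 650934/67 ≈ 9715.433; standard quotas: Stonebridge 5.902, Millford 9.215, Fernley 5.820, Ashgrove 15.024, Oakdale 7.178, Claybrook 9.725, Rivermont 7.124, Pinehurst 7.012.
Rounding to the nearest integer gives Stonebridge 6, Millford 9, Fernley 6, Ashgrove 15, Oakdale 7, Claybrook 10, Rivermont 7, Pinehurst 7 — total 67, matching the house size, so no adjustment is needed.
Fernley receives 6.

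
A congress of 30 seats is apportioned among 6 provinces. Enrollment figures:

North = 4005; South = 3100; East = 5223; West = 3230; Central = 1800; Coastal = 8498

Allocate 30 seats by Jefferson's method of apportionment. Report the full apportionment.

Standard divisor 25856/30 ≈ 861.867; standard quotas: North 4.647, South 3.597, East 6.060, West 3.748, Central 2.088, Coastal 9.860.
Rounding down gives 4, 3, 6, 3, 2, 9 = 27 seats, so the divisor must be adjusted.
With modified divisor 790: modified quotas North 5.070, South 3.924, East 6.611, West 4.089, Central 2.278, Coastal 10.757.
Rounding down: North 5, South 3, East 6, West 4, Central 2, Coastal 10 (total 30).

North 5, South 3, East 6, West 4, Central 2, Coastal 10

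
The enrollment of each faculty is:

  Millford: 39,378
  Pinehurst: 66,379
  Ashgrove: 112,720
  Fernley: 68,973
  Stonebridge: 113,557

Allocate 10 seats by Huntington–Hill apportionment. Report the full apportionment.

Millford=1, Pinehurst=2, Ashgrove=2, Fernley=2, Stonebridge=3

With divisor 46189: modified quotas Millford 0.853, Pinehurst 1.437, Ashgrove 2.440, Fernley 1.493, Stonebridge 2.459.
Geometric-mean thresholds: Millford (min 1), Pinehurst √(1·2)=1.414, Ashgrove √(2·3)=2.449, Fernley √(1·2)=1.414, Stonebridge √(2·3)=2.449.
Each quota rounded against its threshold gives Millford 1, Pinehurst 2, Ashgrove 2, Fernley 2, Stonebridge 3 (total 10).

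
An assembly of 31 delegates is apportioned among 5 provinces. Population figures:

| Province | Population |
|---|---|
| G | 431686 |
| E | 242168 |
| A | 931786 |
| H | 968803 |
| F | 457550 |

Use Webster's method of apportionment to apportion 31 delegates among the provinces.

G: 4, E: 2, A: 10, H: 10, F: 5

Standard divisor 3031993/31 ≈ 97806.226; standard quotas: G 4.414, E 2.476, A 9.527, H 9.905, F 4.678.
Rounding to the nearest integer gives G 4, E 2, A 10, H 10, F 5 — total 31, matching the house size, so no adjustment is needed.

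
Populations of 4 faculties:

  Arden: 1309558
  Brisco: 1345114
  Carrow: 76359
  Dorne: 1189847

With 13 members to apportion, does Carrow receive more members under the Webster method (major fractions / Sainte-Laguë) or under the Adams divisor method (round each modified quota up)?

Adams

Webster: Arden 4, Brisco 5, Carrow 0, Dorne 4.
Adams: Arden 4, Brisco 4, Carrow 1, Dorne 4.
Carrow gets 0 under Webster and 1 under Adams.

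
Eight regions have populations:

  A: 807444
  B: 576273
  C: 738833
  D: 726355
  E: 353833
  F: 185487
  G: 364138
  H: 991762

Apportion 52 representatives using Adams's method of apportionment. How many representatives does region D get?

8

Standard divisor 4744125/52 ≈ 91233.173; standard quotas: A 8.850, B 6.316, C 8.098, D 7.962, E 3.878, F 2.033, G 3.991, H 10.871.
Rounding up gives 9, 7, 9, 8, 4, 3, 4, 11 = 55 seats, so the divisor must be adjusted.
With modified divisor 97600: modified quotas A 8.273, B 5.904, C 7.570, D 7.442, E 3.625, F 1.900, G 3.731, H 10.161.
Rounding up: A 9, B 6, C 8, D 8, E 4, F 2, G 4, H 11 (total 52).
D receives 8.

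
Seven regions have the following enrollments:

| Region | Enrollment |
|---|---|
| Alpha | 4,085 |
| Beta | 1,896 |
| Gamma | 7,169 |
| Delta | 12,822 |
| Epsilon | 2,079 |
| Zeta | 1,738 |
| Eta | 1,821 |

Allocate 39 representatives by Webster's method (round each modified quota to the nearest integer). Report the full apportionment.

Alpha: 5; Beta: 2; Gamma: 9; Delta: 16; Epsilon: 3; Zeta: 2; Eta: 2

Standard divisor 31610/39 ≈ 810.513; standard quotas: Alpha 5.040, Beta 2.339, Gamma 8.845, Delta 15.820, Epsilon 2.565, Zeta 2.144, Eta 2.247.
Rounding to the nearest integer gives Alpha 5, Beta 2, Gamma 9, Delta 16, Epsilon 3, Zeta 2, Eta 2 — total 39, matching the house size, so no adjustment is needed.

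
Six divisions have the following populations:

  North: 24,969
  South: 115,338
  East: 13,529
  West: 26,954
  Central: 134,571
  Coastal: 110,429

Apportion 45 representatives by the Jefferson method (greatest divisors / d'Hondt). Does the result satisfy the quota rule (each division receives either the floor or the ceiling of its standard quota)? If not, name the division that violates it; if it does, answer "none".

none

Standard quotas: North 2.639, South 12.190, East 1.430, West 2.849, Central 14.222, Coastal 11.671.
Jefferson allocation: North 2, South 12, East 1, West 3, Central 15, Coastal 12.
Every allocation lies between the lower and upper quota.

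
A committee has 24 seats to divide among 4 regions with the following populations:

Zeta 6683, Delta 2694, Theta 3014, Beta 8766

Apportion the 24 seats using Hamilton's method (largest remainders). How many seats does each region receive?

Zeta 8, Delta 3, Theta 3, Beta 10

The standard divisor is 21157/24 ≈ 881.542.
Standard quotas: Zeta 7.5810, Delta 3.0560, Theta 3.4190, Beta 9.9439.
Lower quotas: Zeta 7, Delta 3, Theta 3, Beta 9 (sum 22, leaving 2 seats).
Remainders in descending order: Beta 0.9439, Zeta 0.5810, Theta 0.4190, Delta 0.0560.
Largest remainders: Beta, Zeta receive the extra seats.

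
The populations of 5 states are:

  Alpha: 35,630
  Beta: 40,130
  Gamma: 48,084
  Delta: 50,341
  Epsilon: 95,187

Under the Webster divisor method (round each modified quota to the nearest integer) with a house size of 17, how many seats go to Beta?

3

Standard divisor 269372/17 ≈ 15845.412; standard quotas: Alpha 2.249, Beta 2.533, Gamma 3.035, Delta 3.177, Epsilon 6.007.
Rounding to the nearest integer gives Alpha 2, Beta 3, Gamma 3, Delta 3, Epsilon 6 — total 17, matching the house size, so no adjustment is needed.
Beta receives 3.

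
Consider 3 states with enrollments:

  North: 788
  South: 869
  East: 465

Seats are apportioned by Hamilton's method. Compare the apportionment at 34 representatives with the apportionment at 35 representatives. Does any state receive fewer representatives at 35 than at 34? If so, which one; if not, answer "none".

none

At 34 seats: North 13, South 14, East 7.
At 35 seats: North 13, South 14, East 8.
No state's allocation decreased.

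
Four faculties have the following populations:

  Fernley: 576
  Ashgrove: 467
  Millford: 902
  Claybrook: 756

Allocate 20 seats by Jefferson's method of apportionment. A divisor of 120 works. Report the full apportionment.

With modified divisor 120: modified quotas Fernley 4.800, Ashgrove 3.892, Millford 7.517, Claybrook 6.300.
Rounding down: Fernley 4, Ashgrove 3, Millford 7, Claybrook 6 (total 20).

Fernley 4, Ashgrove 3, Millford 7, Claybrook 6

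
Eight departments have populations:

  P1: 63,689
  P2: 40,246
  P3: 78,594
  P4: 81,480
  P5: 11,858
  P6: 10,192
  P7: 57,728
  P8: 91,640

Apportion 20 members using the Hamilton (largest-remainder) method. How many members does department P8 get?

The standard divisor is 435427/20 ≈ 21771.35.
Standard quotas: P1 2.9254, P2 1.8486, P3 3.6100, P4 3.7425, P5 0.5447, P6 0.4681, P7 2.6516, P8 4.2092.
Lower quotas: P1 2, P2 1, P3 3, P4 3, P5 0, P6 0, P7 2, P8 4 (sum 15, leaving 5 seats).
Remainders in descending order: P1 0.9254, P2 0.8486, P4 0.7425, P7 0.6516, P3 0.6100, P5 0.5447, P6 0.4681, P8 0.2092.
Largest remainders: P1, P2, P4, P7, P3 receive the extra seats.
P8 receives 4.

4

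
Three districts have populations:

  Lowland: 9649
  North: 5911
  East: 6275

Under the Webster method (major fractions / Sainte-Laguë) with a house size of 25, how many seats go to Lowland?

11

Standard divisor 21835/25 ≈ 873.4; standard quotas: Lowland 11.048, North 6.768, East 7.185.
Rounding to the nearest integer gives Lowland 11, North 7, East 7 — total 25, matching the house size, so no adjustment is needed.
Lowland receives 11.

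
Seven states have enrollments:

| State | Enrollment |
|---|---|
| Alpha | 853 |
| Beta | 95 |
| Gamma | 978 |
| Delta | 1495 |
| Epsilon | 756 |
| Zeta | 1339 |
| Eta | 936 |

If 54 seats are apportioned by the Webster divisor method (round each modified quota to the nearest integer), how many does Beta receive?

Standard divisor 6452/54 ≈ 119.481; standard quotas: Alpha 7.139, Beta 0.795, Gamma 8.185, Delta 12.512, Epsilon 6.327, Zeta 11.207, Eta 7.834.
Rounding to the nearest integer gives Alpha 7, Beta 1, Gamma 8, Delta 13, Epsilon 6, Zeta 11, Eta 8 — total 54, matching the house size, so no adjustment is needed.
Beta receives 1.

1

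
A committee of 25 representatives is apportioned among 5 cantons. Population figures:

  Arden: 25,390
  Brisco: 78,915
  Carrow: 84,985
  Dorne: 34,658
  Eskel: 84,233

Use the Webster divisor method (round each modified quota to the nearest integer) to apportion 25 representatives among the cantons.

Arden 2, Brisco 6, Carrow 7, Dorne 3, Eskel 7

Standard divisor 308181/25 ≈ 12327.24; standard quotas: Arden 2.060, Brisco 6.402, Carrow 6.894, Dorne 2.811, Eskel 6.833.
Rounding to the nearest integer gives Arden 2, Brisco 6, Carrow 7, Dorne 3, Eskel 7 — total 25, matching the house size, so no adjustment is needed.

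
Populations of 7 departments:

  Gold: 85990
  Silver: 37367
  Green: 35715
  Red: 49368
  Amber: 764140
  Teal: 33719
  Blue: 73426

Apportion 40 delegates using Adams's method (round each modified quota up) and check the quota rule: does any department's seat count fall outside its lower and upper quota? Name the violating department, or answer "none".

Amber

Standard quotas: Gold 3.186, Silver 1.384, Green 1.323, Red 1.829, Amber 28.309, Teal 1.249, Blue 2.720.
Adams allocation: Gold 3, Silver 2, Green 2, Red 2, Amber 26, Teal 2, Blue 3.
Amber has quota 28.309 (lower 28, upper 29) but receives 26 — outside the quota interval.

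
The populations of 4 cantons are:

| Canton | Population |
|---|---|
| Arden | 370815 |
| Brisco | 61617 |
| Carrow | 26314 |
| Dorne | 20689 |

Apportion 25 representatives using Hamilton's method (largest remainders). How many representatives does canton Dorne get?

The standard divisor is 479435/25 ≈ 19177.4.
Standard quotas: Arden 19.3360, Brisco 3.2130, Carrow 1.3721, Dorne 1.0788.
Lower quotas: Arden 19, Brisco 3, Carrow 1, Dorne 1 (sum 24, leaving 1 seat).
Remainders in descending order: Carrow 0.3721, Arden 0.3360, Brisco 0.2130, Dorne 0.0788.
Largest remainder: Carrow receives the extra seat.
Dorne receives 1.

1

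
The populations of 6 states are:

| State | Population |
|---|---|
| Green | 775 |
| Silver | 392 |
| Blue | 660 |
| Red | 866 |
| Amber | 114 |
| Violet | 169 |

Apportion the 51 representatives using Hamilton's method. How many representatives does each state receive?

The standard divisor is 2976/51 ≈ 58.353.
Standard quotas: Green 13.281, Silver 6.718, Blue 11.310, Red 14.841, Amber 1.954, Violet 2.896.
Lower quotas: Green 13, Silver 6, Blue 11, Red 14, Amber 1, Violet 2 (sum 47, leaving 4 seats).
Remainders in descending order: Amber 0.954, Violet 0.896, Red 0.841, Silver 0.718, Blue 0.310, Green 0.281.
Largest remainders: Amber, Violet, Red, Silver receive the extra seats.

Green=13, Silver=7, Blue=11, Red=15, Amber=2, Violet=3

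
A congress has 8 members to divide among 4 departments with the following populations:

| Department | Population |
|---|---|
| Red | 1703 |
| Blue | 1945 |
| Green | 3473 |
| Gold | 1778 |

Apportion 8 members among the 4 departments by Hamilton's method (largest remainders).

Standard divisor: 8899 ÷ 8 ≈ 1112.375.
Standard quotas: Red 1.531, Blue 1.749, Green 3.122, Gold 1.598.
Lower quotas: Red 1, Blue 1, Green 3, Gold 1 (sum 6, leaving 2 seats).
Remainders in descending order: Blue 0.749, Gold 0.598, Red 0.531, Green 0.122.
The surplus seats go to Blue, Gold.

Red: 1, Blue: 2, Green: 3, Gold: 2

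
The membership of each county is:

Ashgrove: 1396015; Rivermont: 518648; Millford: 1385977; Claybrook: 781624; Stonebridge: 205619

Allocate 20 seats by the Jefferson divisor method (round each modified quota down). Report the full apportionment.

Ashgrove 7, Rivermont 2, Millford 7, Claybrook 3, Stonebridge 1

Standard divisor 4287883/20 ≈ 214394.15; standard quotas: Ashgrove 6.511, Rivermont 2.419, Millford 6.465, Claybrook 3.646, Stonebridge 0.959.
Rounding down gives 6, 2, 6, 3, 0 = 17 seats, so the divisor must be adjusted.
With modified divisor 196700: modified quotas Ashgrove 7.097, Rivermont 2.637, Millford 7.046, Claybrook 3.974, Stonebridge 1.045.
Rounding down: Ashgrove 7, Rivermont 2, Millford 7, Claybrook 3, Stonebridge 1 (total 20).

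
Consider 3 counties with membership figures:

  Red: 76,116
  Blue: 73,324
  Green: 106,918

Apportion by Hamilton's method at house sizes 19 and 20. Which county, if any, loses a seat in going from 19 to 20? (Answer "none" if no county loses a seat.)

At 19 seats: Red 6, Blue 5, Green 8.
At 20 seats: Red 6, Blue 6, Green 8.
No county's allocation decreased.

none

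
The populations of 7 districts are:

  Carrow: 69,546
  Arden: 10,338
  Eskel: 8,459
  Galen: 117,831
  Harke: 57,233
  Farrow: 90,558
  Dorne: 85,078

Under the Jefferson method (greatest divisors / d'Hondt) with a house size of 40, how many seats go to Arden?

1

Standard divisor 439043/40 ≈ 10976.075; standard quotas: Carrow 6.336, Arden 0.942, Eskel 0.771, Galen 10.735, Harke 5.214, Farrow 8.250, Dorne 7.751.
Rounding down gives 6, 0, 0, 10, 5, 8, 7 = 36 seats, so the divisor must be adjusted.
With modified divisor 10000: modified quotas Carrow 6.955, Arden 1.034, Eskel 0.846, Galen 11.783, Harke 5.723, Farrow 9.056, Dorne 8.508.
Rounding down: Carrow 6, Arden 1, Eskel 0, Galen 11, Harke 5, Farrow 9, Dorne 8 (total 40).
Arden receives 1.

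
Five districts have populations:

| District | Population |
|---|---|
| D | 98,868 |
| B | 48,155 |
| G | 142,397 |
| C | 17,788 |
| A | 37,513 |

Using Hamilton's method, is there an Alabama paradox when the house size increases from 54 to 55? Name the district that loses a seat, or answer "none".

At 54 seats: D 15, B 8, G 22, C 3, A 6.
At 55 seats: D 16, B 7, G 23, C 3, A 6.
B drops from 8 to 7.

B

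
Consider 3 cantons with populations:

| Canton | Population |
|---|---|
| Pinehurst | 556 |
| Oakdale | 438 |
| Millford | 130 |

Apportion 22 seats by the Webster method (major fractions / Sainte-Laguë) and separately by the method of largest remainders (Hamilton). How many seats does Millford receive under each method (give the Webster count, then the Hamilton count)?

Webster: Pinehurst 11, Oakdale 8, Millford 3.
Hamilton: Pinehurst 11, Oakdale 9, Millford 2.
Millford gets 3 under Webster and 2 under Hamilton.

3 and 2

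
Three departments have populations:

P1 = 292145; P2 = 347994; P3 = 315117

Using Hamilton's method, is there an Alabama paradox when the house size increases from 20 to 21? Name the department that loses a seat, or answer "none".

At 20 seats: P1 6, P2 7, P3 7.
At 21 seats: P1 6, P2 8, P3 7.
No department's allocation decreased.

none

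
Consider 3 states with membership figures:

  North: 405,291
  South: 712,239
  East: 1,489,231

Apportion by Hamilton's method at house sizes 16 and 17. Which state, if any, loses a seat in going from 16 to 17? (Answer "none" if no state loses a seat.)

North

At 16 seats: North 3, South 4, East 9.
At 17 seats: North 2, South 5, East 10.
North drops from 3 to 2.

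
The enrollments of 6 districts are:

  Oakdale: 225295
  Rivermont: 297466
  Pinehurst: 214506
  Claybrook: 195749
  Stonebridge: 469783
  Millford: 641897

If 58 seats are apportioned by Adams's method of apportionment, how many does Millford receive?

18

Standard divisor 2044696/58 ≈ 35253.379; standard quotas: Oakdale 6.391, Rivermont 8.438, Pinehurst 6.085, Claybrook 5.553, Stonebridge 13.326, Millford 18.208.
Rounding up gives 7, 9, 7, 6, 14, 19 = 62 seats, so the divisor must be adjusted.
With modified divisor 37400: modified quotas Oakdale 6.024, Rivermont 7.954, Pinehurst 5.735, Claybrook 5.234, Stonebridge 12.561, Millford 17.163.
Rounding up: Oakdale 7, Rivermont 8, Pinehurst 6, Claybrook 6, Stonebridge 13, Millford 18 (total 58).
Millford receives 18.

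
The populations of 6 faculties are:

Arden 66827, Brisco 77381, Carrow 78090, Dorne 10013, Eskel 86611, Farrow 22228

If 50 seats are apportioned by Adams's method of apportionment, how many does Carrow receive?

Standard divisor 341150/50 ≈ 6823; standard quotas: Arden 9.794, Brisco 11.341, Carrow 11.445, Dorne 1.468, Eskel 12.694, Farrow 3.258.
Rounding up gives 10, 12, 12, 2, 13, 4 = 53 seats, so the divisor must be adjusted.
With modified divisor 7300: modified quotas Arden 9.154, Brisco 10.600, Carrow 10.697, Dorne 1.372, Eskel 11.865, Farrow 3.045.
Rounding up: Arden 10, Brisco 11, Carrow 11, Dorne 2, Eskel 12, Farrow 4 (total 50).
Carrow receives 11.

11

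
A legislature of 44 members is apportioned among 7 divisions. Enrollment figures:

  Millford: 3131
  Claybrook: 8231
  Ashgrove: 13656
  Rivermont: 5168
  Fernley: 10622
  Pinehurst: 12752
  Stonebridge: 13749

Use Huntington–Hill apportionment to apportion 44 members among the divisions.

Millford 2; Claybrook 5; Ashgrove 9; Rivermont 3; Fernley 7; Pinehurst 9; Stonebridge 9

With divisor 1502.8: modified quotas Millford 2.083, Claybrook 5.477, Ashgrove 9.087, Rivermont 3.439, Fernley 7.068, Pinehurst 8.485, Stonebridge 9.149.
Geometric-mean thresholds: Millford √(2·3)=2.449, Claybrook √(5·6)=5.477, Ashgrove √(9·10)=9.487, Rivermont √(3·4)=3.464, Fernley √(7·8)=7.483, Pinehurst √(8·9)=8.485, Stonebridge √(9·10)=9.487.
Each quota rounded against its threshold gives Millford 2, Claybrook 5, Ashgrove 9, Rivermont 3, Fernley 7, Pinehurst 9, Stonebridge 9 (total 44).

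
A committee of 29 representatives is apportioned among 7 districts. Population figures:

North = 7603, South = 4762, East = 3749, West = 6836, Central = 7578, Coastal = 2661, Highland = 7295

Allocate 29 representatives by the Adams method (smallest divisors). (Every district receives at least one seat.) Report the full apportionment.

North 5; South 4; East 3; West 5; Central 5; Coastal 2; Highland 5

Standard divisor 40484/29 ≈ 1396; standard quotas: North 5.446, South 3.411, East 2.686, West 4.897, Central 5.428, Coastal 1.906, Highland 5.226.
Rounding up gives 6, 4, 3, 5, 6, 2, 6 = 32 seats, so the divisor must be adjusted.
With modified divisor 1550: modified quotas North 4.905, South 3.072, East 2.419, West 4.410, Central 4.889, Coastal 1.717, Highland 4.706.
Rounding up: North 5, South 4, East 3, West 5, Central 5, Coastal 2, Highland 5 (total 29).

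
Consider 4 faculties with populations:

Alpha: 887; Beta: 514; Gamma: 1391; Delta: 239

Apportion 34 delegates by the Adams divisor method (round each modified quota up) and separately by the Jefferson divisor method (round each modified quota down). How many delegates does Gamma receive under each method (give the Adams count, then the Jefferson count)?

Adams: Alpha 10, Beta 6, Gamma 15, Delta 3.
Jefferson: Alpha 10, Beta 6, Gamma 16, Delta 2.
Gamma gets 15 under Adams and 16 under Jefferson.

15 and 16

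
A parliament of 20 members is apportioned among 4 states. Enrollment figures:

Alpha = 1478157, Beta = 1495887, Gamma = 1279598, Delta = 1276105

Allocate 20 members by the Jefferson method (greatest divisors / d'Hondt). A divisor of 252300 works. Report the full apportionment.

With modified divisor 252300: modified quotas Alpha 5.859, Beta 5.929, Gamma 5.072, Delta 5.058.
Rounding down: Alpha 5, Beta 5, Gamma 5, Delta 5 (total 20).

Alpha=5; Beta=5; Gamma=5; Delta=5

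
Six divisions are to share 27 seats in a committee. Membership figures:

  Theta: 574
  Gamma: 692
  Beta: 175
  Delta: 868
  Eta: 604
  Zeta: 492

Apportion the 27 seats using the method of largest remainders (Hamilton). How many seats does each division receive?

Theta: 5; Gamma: 5; Beta: 1; Delta: 7; Eta: 5; Zeta: 4

Total 3405; standard divisor 3405/27 ≈ 126.111.
Standard quotas: Theta 4.552, Gamma 5.487, Beta 1.388, Delta 6.883, Eta 4.789, Zeta 3.901.
Lower quotas: Theta 4, Gamma 5, Beta 1, Delta 6, Eta 4, Zeta 3 (sum 23, leaving 4 seats).
Remainders in descending order: Zeta 0.901, Delta 0.883, Eta 0.789, Theta 0.552, Gamma 0.487, Beta 0.388.
The surplus seats go to Zeta, Delta, Eta, Theta.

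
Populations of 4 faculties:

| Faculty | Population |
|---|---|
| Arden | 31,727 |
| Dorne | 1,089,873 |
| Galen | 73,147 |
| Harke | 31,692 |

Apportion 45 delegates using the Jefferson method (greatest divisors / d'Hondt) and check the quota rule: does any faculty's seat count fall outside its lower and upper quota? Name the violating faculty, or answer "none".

Dorne

Standard quotas: Arden 1.164, Dorne 39.989, Galen 2.684, Harke 1.163.
Jefferson allocation: Arden 1, Dorne 41, Galen 2, Harke 1.
Dorne has quota 39.989 (lower 39, upper 40) but receives 41 — outside the quota interval.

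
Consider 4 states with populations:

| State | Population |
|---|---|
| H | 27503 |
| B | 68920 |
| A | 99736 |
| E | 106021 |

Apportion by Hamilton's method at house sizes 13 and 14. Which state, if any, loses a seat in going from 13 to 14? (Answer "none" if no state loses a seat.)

none

At 13 seats: H 1, B 3, A 4, E 5.
At 14 seats: H 1, B 3, A 5, E 5.
No state's allocation decreased.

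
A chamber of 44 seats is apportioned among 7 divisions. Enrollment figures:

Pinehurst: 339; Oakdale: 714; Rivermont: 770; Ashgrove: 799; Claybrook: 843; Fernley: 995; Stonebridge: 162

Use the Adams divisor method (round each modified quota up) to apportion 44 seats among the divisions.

Pinehurst: 3, Oakdale: 7, Rivermont: 7, Ashgrove: 8, Claybrook: 8, Fernley: 9, Stonebridge: 2

Standard divisor 4622/44 ≈ 105.045; standard quotas: Pinehurst 3.227, Oakdale 6.797, Rivermont 7.330, Ashgrove 7.606, Claybrook 8.025, Fernley 9.472, Stonebridge 1.542.
Rounding up gives 4, 7, 8, 8, 9, 10, 2 = 48 seats, so the divisor must be adjusted.
With modified divisor 113.8: modified quotas Pinehurst 2.979, Oakdale 6.274, Rivermont 6.766, Ashgrove 7.021, Claybrook 7.408, Fernley 8.743, Stonebridge 1.424.
Rounding up: Pinehurst 3, Oakdale 7, Rivermont 7, Ashgrove 8, Claybrook 8, Fernley 9, Stonebridge 2 (total 44).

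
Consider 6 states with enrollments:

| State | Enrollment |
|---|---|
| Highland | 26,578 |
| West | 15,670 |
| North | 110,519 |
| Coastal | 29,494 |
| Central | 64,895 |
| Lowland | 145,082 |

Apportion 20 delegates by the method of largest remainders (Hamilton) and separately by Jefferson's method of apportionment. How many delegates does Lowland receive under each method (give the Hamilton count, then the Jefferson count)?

7 and 8

Hamilton: Highland 1, West 1, North 6, Coastal 2, Central 3, Lowland 7.
Jefferson: Highland 1, West 0, North 6, Coastal 1, Central 4, Lowland 8.
Lowland gets 7 under Hamilton and 8 under Jefferson.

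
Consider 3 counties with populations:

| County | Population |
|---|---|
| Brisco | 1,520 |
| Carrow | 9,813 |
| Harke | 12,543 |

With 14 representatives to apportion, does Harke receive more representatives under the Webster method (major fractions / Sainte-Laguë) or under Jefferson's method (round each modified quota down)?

Jefferson

Webster: Brisco 1, Carrow 6, Harke 7.
Jefferson: Brisco 0, Carrow 6, Harke 8.
Harke gets 7 under Webster and 8 under Jefferson.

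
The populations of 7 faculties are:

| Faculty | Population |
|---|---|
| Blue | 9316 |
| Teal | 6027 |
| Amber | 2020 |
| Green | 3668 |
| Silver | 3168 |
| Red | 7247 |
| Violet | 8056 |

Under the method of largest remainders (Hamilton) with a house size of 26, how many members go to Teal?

4

The standard divisor is 39502/26 ≈ 1519.308.
Standard quotas: Blue 6.1317, Teal 3.9669, Amber 1.3296, Green 2.4143, Silver 2.0852, Red 4.7699, Violet 5.3024.
Lower quotas: Blue 6, Teal 3, Amber 1, Green 2, Silver 2, Red 4, Violet 5 (sum 23, leaving 3 seats).
Remainders in descending order: Teal 0.9669, Red 0.7699, Green 0.4143, Amber 0.3296, Violet 0.3024, Blue 0.1317, Silver 0.0852.
The surplus seats go to Teal, Red, Green.
Teal receives 4.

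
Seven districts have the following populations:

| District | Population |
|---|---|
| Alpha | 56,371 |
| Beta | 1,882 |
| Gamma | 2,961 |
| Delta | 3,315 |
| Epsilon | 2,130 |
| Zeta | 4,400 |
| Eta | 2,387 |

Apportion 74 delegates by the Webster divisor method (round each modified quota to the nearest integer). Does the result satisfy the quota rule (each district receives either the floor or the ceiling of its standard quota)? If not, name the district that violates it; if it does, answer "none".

Standard quotas: Alpha 56.796, Beta 1.896, Gamma 2.983, Delta 3.340, Epsilon 2.146, Zeta 4.433, Eta 2.405.
Webster allocation: Alpha 58, Beta 2, Gamma 3, Delta 3, Epsilon 2, Zeta 4, Eta 2.
Alpha has quota 56.796 (lower 56, upper 57) but receives 58 — outside the quota interval.

Alpha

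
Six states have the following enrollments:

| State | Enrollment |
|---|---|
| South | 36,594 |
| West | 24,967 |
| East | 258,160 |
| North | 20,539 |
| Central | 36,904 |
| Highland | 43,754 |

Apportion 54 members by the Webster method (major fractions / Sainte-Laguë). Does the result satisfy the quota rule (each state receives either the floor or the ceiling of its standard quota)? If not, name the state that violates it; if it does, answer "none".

East

Standard quotas: South 4.695, West 3.203, East 33.120, North 2.635, Central 4.734, Highland 5.613.
Webster allocation: South 5, West 3, East 32, North 3, Central 5, Highland 6.
East has quota 33.120 (lower 33, upper 34) but receives 32 — outside the quota interval.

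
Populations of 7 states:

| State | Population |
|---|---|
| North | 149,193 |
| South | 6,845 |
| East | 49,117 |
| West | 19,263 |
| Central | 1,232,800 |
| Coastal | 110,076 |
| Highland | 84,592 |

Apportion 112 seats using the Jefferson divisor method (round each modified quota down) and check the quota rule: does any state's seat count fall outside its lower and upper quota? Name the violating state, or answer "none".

Central

Standard quotas: North 10.115, South 0.464, East 3.330, West 1.306, Central 83.585, Coastal 7.463, Highland 5.735.
Jefferson allocation: North 10, South 0, East 3, West 1, Central 86, Coastal 7, Highland 5.
Central has quota 83.585 (lower 83, upper 84) but receives 86 — outside the quota interval.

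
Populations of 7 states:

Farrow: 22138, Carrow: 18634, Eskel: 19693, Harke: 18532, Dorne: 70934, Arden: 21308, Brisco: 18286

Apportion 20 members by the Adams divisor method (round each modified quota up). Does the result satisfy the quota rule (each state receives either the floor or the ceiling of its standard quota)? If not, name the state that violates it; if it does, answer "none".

none

Standard quotas: Farrow 2.336, Carrow 1.966, Eskel 2.078, Harke 1.956, Dorne 7.485, Arden 2.249, Brisco 1.930.
Adams allocation: Farrow 3, Carrow 2, Eskel 2, Harke 2, Dorne 7, Arden 2, Brisco 2.
Every allocation lies between the lower and upper quota.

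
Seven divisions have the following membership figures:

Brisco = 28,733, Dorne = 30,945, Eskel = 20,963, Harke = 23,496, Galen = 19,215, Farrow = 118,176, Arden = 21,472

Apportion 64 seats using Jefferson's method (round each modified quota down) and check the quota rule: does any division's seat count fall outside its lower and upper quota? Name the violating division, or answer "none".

Standard quotas: Brisco 6.992, Dorne 7.530, Eskel 5.101, Harke 5.718, Galen 4.676, Farrow 28.758, Arden 5.225.
Jefferson allocation: Brisco 7, Dorne 7, Eskel 5, Harke 6, Galen 4, Farrow 30, Arden 5.
Farrow has quota 28.758 (lower 28, upper 29) but receives 30 — outside the quota interval.

Farrow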